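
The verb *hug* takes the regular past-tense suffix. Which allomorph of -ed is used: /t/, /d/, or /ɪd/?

The stem *hug* ends in a voiced sound other than /d/.
The -ed suffix is realized as /ɪd/ after /t, d/; as /t/ after other voiceless consonants; and as /d/ after other voiced sounds.
So -ed on *hug* is pronounced /d/.

/d/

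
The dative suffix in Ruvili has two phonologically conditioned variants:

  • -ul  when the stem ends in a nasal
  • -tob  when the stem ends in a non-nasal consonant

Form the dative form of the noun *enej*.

*enej*: final consonant = /j/, non-nasal → -tob → *enejtob*.

enejtob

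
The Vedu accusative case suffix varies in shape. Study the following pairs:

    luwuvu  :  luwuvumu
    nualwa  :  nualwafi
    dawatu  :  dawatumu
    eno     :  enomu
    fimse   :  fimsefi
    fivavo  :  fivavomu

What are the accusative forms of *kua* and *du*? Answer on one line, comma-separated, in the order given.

kuafi, dumu

Looking at the last vowel of each stem: -mu when the last vowel of the stem is a rounded vowel (*luwuvu*, *dawatu*, *eno*, *fivavo*); -fi when the last vowel of the stem is an unrounded vowel (*nualwa*, *fimse*).
*kua*: last vowel = /a/, an unrounded vowel → -fi → *kuafi*.
The last vowel of *du* is /u/, which is a rounded vowel, so the suffix is -mu, giving *dumu*.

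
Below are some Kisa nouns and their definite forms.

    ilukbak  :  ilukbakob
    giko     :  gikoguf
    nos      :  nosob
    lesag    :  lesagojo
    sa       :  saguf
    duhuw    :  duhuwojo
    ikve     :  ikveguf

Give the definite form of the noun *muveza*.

Looking at the final sound of each stem: -ob when the stem ends in a voiceless consonant (*ilukbak*, *nos*); -ojo when the stem ends in a voiced consonant (*lesag*, *duhuw*); -guf when the stem ends in a vowel (*giko*, *sa*, *ikve*).
*muveza*: final sound = /a/, a vowel → -guf → *muvezaguf*.

muvezaguf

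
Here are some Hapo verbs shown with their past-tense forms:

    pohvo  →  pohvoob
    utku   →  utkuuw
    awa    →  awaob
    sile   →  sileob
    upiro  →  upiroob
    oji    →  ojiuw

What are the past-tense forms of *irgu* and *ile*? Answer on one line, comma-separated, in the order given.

irguuw, ileob

The suffix is conditioned by the last vowel: -uw when the last vowel of the stem is a high vowel (*utku*, *oji*); -ob when the last vowel of the stem is a non-high vowel (*pohvo*, *awa*, *sile*, *upiro*).
*irgu*: last vowel = /u/, a high vowel → -uw → *irguuw*.
Since the last vowel of *ile* is /e/ (a non-high vowel), it takes -ob, giving *ileob*.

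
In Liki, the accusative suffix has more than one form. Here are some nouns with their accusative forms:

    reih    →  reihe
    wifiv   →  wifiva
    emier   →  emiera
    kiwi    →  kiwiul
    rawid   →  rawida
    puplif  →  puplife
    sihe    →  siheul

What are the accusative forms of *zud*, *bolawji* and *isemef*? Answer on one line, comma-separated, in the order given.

The pattern is voicing of the final sound: -e when the stem ends in a voiceless consonant (*reih*, *puplif*); -a when the stem ends in a voiced consonant (*wifiv*, *emier*, *rawid*); -ul when the stem ends in a vowel (*kiwi*, *sihe*).
The final sound of *zud* is /d/, which is a voiced consonant, so the suffix is -a, giving *zuda*.
*bolawji*: final sound = /i/, a vowel → -ul → *bolawjiul*.
*isemef* — final sound /f/ (a voiceless consonant) → -e → *isemefe*.

zuda, bolawjiul, isemefe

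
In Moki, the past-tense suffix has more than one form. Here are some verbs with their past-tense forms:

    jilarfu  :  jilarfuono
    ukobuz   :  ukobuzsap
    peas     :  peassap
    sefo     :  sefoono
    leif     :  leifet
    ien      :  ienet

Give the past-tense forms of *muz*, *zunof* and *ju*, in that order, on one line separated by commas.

muzsap, zunofet, juono

The alternation tracks the final sound of the stem — -sap when the stem ends in a sibilant (*ukobuz*, *peas*); -et when the stem ends in a non-sibilant consonant (*leif*, *ien*); -ono when the stem ends in a vowel (*jilarfu*, *sefo*).
*muz*: final sound = /z/, a sibilant → -sap → *muzsap*.
*zunof* — final sound /f/ (a non-sibilant consonant) → -et → *zunofet*.
*ju*: final sound = /u/, a vowel → -ono → *juono*.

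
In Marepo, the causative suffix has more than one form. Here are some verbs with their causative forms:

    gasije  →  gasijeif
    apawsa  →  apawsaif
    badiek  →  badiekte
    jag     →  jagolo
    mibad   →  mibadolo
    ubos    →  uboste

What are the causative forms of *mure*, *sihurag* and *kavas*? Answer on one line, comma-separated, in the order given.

mureif, sihuragolo, kavaste

The pattern is voicing of the final sound: -te when the stem ends in a voiceless consonant (*badiek*, *ubos*); -olo when the stem ends in a voiced consonant (*jag*, *mibad*); -if when the stem ends in a vowel (*gasije*, *apawsa*).
*mure*: final sound = /e/, a vowel → -if → *mureif*.
*sihurag* — final sound /g/ (a voiced consonant) → -olo → *sihuragolo*.
*kavas* — final sound /s/ (a voiceless consonant) → -te → *kavaste*.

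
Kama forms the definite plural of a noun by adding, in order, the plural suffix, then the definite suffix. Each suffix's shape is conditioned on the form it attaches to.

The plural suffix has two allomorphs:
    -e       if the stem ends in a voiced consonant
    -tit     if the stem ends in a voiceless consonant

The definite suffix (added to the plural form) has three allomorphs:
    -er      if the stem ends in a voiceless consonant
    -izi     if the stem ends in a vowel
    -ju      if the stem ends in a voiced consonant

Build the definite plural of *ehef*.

eheftiter

The final consonant of *ehef* is /f/, which is voiceless, so the plural suffix is -tit, giving *eheftit*.
The final sound of the plural form *eheftit* is /t/, which is a voiceless consonant, so the definite suffix is -er, giving *eheftiter*.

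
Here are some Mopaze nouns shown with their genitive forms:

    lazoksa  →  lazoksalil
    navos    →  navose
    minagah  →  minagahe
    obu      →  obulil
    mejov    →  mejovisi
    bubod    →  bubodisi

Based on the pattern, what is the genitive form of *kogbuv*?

The pattern is voicing of the final sound: -e when the stem ends in a voiceless consonant (*navos*, *minagah*); -isi when the stem ends in a voiced consonant (*mejov*, *bubod*); -lil when the stem ends in a vowel (*lazoksa*, *obu*).
The final sound of *kogbuv* is /v/, which is a voiced consonant, so the suffix is -isi, giving *kogbuvisi*.

kogbuvisi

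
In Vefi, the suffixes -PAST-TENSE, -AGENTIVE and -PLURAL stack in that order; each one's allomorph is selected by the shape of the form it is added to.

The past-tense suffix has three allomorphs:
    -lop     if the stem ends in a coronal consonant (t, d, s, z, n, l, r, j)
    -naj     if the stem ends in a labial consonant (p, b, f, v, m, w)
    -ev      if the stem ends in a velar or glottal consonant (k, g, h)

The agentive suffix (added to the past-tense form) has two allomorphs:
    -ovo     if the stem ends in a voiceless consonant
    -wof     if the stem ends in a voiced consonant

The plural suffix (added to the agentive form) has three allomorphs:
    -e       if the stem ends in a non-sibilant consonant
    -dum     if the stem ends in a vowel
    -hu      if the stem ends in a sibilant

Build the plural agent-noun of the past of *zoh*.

zohevwofe

*zoh*: final consonant = /h/, velar/glottal → -ev → *zohev*.
The final consonant of the past-tense form *zohev* is /v/, which is voiced, so the agentive suffix is -wof, giving *zohevwof*.
The agentive form *zohevwof* — final sound /f/ (a non-sibilant consonant) → -e → *zohevwofe*.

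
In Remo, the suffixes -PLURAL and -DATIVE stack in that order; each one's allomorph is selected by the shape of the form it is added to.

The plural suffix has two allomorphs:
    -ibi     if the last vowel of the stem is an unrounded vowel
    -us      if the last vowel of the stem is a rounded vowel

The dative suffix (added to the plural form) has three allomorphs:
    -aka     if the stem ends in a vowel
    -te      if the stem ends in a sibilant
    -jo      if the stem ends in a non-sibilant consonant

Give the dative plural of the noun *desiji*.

desijiibiaka

The last vowel of *desiji* is /i/, which is an unrounded vowel, so the plural suffix is -ibi, giving *desijiibi*.
The plural form *desijiibi* — final sound /i/ (a vowel) → -aka → *desijiibiaka*.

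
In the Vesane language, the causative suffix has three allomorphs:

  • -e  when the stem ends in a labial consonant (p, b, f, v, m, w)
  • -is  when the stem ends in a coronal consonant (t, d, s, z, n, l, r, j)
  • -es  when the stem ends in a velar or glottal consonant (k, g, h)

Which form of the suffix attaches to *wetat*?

*wetat*: final consonant = /t/, coronal → -is.

-is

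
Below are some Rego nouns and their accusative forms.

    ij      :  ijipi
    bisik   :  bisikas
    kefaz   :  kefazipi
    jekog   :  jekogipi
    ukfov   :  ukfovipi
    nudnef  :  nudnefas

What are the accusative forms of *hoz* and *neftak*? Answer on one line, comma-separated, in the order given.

The suffix is conditioned by the final consonant: -as when the stem ends in a voiceless consonant (*bisik*, *nudnef*); -ipi when the stem ends in a voiced consonant (*ij*, *kefaz*, *jekog*, *ukfov*).
The final consonant of *hoz* is /z/, which is voiced, so the suffix is -ipi, giving *hozipi*.
*neftak*: final consonant = /k/, voiceless → -as → *neftakas*.

hozipi, neftakas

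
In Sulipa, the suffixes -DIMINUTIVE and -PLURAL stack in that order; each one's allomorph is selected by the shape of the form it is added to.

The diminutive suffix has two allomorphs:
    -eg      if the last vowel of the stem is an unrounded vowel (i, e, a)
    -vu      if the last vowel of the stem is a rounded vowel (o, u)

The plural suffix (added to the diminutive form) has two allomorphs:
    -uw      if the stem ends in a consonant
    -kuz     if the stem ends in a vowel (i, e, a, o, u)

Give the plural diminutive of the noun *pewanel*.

pewaneleguw

The last vowel of *pewanel* is /e/, which is an unrounded vowel, so the diminutive suffix is -eg, giving *pewaneleg*.
The final sound of the diminutive form *pewaneleg* is /g/, which is a consonant, so the plural suffix is -uw, giving *pewaneleguw*.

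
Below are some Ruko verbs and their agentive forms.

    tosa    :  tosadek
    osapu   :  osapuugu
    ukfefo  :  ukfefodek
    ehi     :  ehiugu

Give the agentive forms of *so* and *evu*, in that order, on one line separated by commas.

The pattern is height harmony: -ugu when the last vowel of the stem is a high vowel (*osapu*, *ehi*); -dek when the last vowel of the stem is a non-high vowel (*tosa*, *ukfefo*).
The last vowel of *so* is /o/, which is a non-high vowel, so the suffix is -dek, giving *sodek*.
*evu*: last vowel = /u/, a high vowel → -ugu → *evuugu*.

sodek, evuugu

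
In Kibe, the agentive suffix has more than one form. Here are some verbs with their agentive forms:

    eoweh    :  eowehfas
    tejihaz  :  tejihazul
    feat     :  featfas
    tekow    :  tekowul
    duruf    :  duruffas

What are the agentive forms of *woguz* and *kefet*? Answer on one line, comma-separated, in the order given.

The alternation tracks the final consonant of the stem — -fas when the stem ends in a voiceless consonant (*eoweh*, *feat*, *duruf*); -ul when the stem ends in a voiced consonant (*tejihaz*, *tekow*).
Since the final consonant of *woguz* is /z/ (voiced), it takes -ul, giving *woguzul*.
*kefet*: final consonant = /t/, voiceless → -fas → *kefetfas*.

woguzul, kefetfas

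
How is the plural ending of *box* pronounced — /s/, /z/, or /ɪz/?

The stem *box* ends in a sibilant (/s, z, ʃ, ʒ, tʃ, dʒ/).
The plural suffix surfaces as /ɪz/ after sibilants, /s/ after other voiceless consonants, and /z/ after other voiced sounds.
So the plural -s on *box* is pronounced /ɪz/.

/ɪz/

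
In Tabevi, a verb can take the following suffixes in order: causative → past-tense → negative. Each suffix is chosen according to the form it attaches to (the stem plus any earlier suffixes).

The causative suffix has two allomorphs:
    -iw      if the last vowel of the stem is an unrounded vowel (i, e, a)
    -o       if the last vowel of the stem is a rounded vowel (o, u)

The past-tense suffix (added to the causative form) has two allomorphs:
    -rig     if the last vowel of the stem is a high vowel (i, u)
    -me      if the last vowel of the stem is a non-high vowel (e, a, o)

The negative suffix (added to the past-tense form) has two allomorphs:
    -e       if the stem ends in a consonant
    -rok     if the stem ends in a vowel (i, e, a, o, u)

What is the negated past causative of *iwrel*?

iwreliwrige

*iwrel* — last vowel /e/ (an unrounded vowel) → -iw → *iwreliw*.
The causative form *iwreliw*: last vowel = /i/, a high vowel → -rig → *iwreliwrig*.
The past-tense form *iwreliwrig*: final sound = /g/, a consonant → -e → *iwreliwrige*.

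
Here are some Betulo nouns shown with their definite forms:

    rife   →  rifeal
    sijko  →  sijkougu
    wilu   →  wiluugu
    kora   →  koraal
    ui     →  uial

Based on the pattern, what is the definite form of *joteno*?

jotenougu

Looking at the last vowel of each stem: -ugu when the last vowel of the stem is a rounded vowel (*sijko*, *wilu*); -al when the last vowel of the stem is an unrounded vowel (*rife*, *kora*, *ui*).
The last vowel of *joteno* is /o/, which is a rounded vowel, so the suffix is -ugu, giving *jotenougu*.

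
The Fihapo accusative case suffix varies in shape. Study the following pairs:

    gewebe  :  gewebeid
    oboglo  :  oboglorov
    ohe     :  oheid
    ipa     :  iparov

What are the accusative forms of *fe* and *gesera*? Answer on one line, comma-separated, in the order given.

feid, geserarov

Looking at the last vowel of each stem: -id when the last vowel of the stem is a front vowel (*gewebe*, *ohe*); -rov when the last vowel of the stem is a back vowel (*oboglo*, *ipa*).
The last vowel of *fe* is /e/, which is a front vowel, so the suffix is -id, giving *feid*.
Since the last vowel of *gesera* is /a/ (a back vowel), it takes -rov, giving *geserarov*.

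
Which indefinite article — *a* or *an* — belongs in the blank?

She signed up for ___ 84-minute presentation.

The indefinite article is chosen by the initial *sound* of the following word, not its spelling.
The number *84* is spoken "eighty-…", beginning with /ˈeɪti/ — a vowel sound.
So the article is *an*: She signed up for an 84-minute presentation.

an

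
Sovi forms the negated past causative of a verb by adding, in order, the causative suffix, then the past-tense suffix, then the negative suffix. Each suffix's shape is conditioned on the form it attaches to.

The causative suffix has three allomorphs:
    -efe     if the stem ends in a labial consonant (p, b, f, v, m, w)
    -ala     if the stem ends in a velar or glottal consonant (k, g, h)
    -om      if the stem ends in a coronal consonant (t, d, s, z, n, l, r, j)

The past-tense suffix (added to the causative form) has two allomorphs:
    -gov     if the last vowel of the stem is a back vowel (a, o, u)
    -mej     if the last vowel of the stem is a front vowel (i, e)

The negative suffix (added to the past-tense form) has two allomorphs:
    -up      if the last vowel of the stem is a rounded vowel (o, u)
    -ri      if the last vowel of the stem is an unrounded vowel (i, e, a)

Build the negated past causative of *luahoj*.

*luahoj*: final consonant = /j/, coronal → -om → *luahojom*.
The causative form *luahojom*: last vowel = /o/, a back vowel → -gov → *luahojomgov*.
Since the last vowel of the past-tense form *luahojomgov* is /o/ (a rounded vowel), it takes -up, giving *luahojomgovup*.

luahojomgovup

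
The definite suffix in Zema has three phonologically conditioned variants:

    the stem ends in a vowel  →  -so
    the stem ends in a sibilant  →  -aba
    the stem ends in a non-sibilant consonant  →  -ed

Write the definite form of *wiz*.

wizaba

*wiz*: final sound = /z/, a sibilant → -aba → *wizaba*.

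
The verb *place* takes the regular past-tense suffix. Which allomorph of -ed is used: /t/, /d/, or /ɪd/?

/t/

The stem *place* ends in a voiceless consonant other than /t/.
The -ed suffix is realized as /ɪd/ after /t, d/; as /t/ after other voiceless consonants; and as /d/ after other voiced sounds.
So -ed on *place* is pronounced /t/.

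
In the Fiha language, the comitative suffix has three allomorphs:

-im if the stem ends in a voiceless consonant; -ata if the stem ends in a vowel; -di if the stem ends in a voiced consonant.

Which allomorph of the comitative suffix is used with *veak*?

The final sound of *veak* is /k/, which is a voiceless consonant, so the suffix is -im.

-im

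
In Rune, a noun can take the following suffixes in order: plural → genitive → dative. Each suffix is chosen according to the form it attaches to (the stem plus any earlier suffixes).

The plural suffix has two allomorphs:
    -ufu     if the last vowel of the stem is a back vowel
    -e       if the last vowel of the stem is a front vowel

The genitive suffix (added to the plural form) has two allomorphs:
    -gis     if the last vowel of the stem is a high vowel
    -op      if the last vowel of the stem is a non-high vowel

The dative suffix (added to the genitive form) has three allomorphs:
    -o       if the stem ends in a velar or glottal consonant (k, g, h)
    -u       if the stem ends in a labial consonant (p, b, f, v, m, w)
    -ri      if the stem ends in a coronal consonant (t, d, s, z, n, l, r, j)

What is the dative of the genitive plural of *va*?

vaufugisri

Since the last vowel of *va* is /a/ (a back vowel), it takes -ufu, giving *vaufu*.
The plural form *vaufu* — last vowel /u/ (a high vowel) → -gis → *vaufugis*.
Since the final consonant of the genitive form *vaufugis* is /s/ (coronal), it takes -ri, giving *vaufugisri*.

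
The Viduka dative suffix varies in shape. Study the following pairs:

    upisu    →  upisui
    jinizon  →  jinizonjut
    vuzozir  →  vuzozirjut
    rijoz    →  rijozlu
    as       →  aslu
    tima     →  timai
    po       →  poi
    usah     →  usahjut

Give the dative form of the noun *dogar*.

dogarjut

The pattern is sibilance of the final sound: -lu when the stem ends in a sibilant (*rijoz*, *as*); -jut when the stem ends in a non-sibilant consonant (*jinizon*, *vuzozir*, *usah*); -i when the stem ends in a vowel (*upisu*, *tima*, *po*).
*dogar* — final sound /r/ (a non-sibilant consonant) → -jut → *dogarjut*.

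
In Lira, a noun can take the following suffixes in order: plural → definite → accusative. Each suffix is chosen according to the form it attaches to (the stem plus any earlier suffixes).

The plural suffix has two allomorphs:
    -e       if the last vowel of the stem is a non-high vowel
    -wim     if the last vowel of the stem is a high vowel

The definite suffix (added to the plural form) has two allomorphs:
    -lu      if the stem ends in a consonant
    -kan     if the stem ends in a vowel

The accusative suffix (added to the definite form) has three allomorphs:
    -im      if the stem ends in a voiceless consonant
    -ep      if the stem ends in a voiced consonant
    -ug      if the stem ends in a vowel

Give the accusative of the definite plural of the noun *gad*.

The last vowel of *gad* is /a/, which is a non-high vowel, so the plural suffix is -e, giving *gade*.
Since the final sound of the plural form *gade* is /e/ (a vowel), it takes -kan, giving *gadekan*.
The definite form *gadekan* — final sound /n/ (a voiced consonant) → -ep → *gadekanep*.

gadekanep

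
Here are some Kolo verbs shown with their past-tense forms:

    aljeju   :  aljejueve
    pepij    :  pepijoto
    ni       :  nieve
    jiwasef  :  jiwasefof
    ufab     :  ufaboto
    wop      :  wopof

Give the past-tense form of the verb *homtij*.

Looking at the final sound of each stem: -of when the stem ends in a voiceless consonant (*jiwasef*, *wop*); -oto when the stem ends in a voiced consonant (*pepij*, *ufab*); -eve when the stem ends in a vowel (*aljeju*, *ni*).
*homtij* — final sound /j/ (a voiced consonant) → -oto → *homtijoto*.

homtijoto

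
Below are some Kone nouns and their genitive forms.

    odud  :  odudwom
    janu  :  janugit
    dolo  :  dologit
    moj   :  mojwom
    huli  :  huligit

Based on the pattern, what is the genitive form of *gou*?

gougit

The suffix is conditioned by the final sound: -wom when the stem ends in a consonant (*odud*, *moj*); -git when the stem ends in a vowel (*janu*, *dolo*, *huli*).
*gou* — final sound /u/ (a vowel) → -git → *gougit*.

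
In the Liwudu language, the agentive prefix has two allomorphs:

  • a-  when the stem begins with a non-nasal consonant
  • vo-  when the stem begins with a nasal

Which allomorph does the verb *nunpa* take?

The first consonant of *nunpa* is /n/, which is a nasal, so the prefix is vo-.

vo-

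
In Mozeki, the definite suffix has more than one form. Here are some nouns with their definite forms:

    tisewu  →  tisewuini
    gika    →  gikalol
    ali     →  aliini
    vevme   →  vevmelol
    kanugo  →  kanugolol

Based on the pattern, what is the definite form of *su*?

suini

Looking at the last vowel of each stem: -ini when the last vowel of the stem is a high vowel (*tisewu*, *ali*); -lol when the last vowel of the stem is a non-high vowel (*gika*, *vevme*, *kanugo*).
The last vowel of *su* is /u/, which is a high vowel, so the suffix is -ini, giving *suini*.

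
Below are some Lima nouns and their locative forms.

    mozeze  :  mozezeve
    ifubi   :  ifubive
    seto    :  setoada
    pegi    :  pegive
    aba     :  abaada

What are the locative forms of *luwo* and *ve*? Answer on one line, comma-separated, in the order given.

Looking at the last vowel of each stem: -ve when the last vowel of the stem is a front vowel (*mozeze*, *ifubi*, *pegi*); -ada when the last vowel of the stem is a back vowel (*seto*, *aba*).
*luwo* — last vowel /o/ (a back vowel) → -ada → *luwoada*.
*ve*: last vowel = /e/, a front vowel → -ve → *veve*.

luwoada, veve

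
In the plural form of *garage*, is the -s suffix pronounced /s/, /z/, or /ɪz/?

The stem *garage* ends in a sibilant (/s, z, ʃ, ʒ, tʃ, dʒ/).
The plural suffix surfaces as /ɪz/ after sibilants, /s/ after other voiceless consonants, and /z/ after other voiced sounds.
So the plural -s on *garage* is pronounced /ɪz/.

/ɪz/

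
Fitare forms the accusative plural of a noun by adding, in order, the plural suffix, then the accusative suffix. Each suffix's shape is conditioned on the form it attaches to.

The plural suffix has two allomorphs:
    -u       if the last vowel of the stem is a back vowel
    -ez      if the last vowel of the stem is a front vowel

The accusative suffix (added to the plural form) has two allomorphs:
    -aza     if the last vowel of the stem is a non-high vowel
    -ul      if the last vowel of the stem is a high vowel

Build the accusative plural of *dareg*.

daregezaza

*dareg* — last vowel /e/ (a front vowel) → -ez → *daregez*.
The last vowel of the plural form *daregez* is /e/, which is a non-high vowel, so the accusative suffix is -aza, giving *daregezaza*.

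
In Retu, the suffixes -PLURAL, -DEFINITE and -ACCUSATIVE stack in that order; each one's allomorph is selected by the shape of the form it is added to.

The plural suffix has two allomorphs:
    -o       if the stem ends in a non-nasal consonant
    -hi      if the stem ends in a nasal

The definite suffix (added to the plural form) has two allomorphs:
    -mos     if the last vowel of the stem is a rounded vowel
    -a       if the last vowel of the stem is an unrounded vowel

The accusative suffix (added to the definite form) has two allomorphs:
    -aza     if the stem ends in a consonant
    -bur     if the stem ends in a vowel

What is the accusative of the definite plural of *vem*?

vemhiabur

*vem* — final consonant /m/ (a nasal) → -hi → *vemhi*.
The plural form *vemhi* — last vowel /i/ (an unrounded vowel) → -a → *vemhia*.
The definite form *vemhia*: final sound = /a/, a vowel → -bur → *vemhiabur*.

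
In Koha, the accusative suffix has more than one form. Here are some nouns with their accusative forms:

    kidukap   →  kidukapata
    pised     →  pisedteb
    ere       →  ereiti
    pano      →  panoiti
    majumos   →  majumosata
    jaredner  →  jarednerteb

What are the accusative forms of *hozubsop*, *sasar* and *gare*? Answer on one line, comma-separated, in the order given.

The pattern is voicing of the final sound: -ata when the stem ends in a voiceless consonant (*kidukap*, *majumos*); -teb when the stem ends in a voiced consonant (*pised*, *jaredner*); -iti when the stem ends in a vowel (*ere*, *pano*).
The final sound of *hozubsop* is /p/, which is a voiceless consonant, so the suffix is -ata, giving *hozubsopata*.
The final sound of *sasar* is /r/, which is a voiced consonant, so the suffix is -teb, giving *sasarteb*.
Since the final sound of *gare* is /e/ (a vowel), it takes -iti, giving *gareiti*.

hozubsopata, sasarteb, gareiti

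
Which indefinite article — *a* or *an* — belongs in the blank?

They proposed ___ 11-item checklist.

an

The indefinite article is chosen by the initial *sound* of the following word, not its spelling.
The number *11* is spoken "eleven", beginning with /ɪˈlɛvən/ — a vowel sound.
So the article is *an*: They proposed an 11-item checklist.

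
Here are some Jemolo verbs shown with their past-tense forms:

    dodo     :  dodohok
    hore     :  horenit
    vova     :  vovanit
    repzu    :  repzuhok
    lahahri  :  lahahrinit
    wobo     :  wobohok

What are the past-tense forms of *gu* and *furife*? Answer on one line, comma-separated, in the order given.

The suffix is conditioned by the last vowel: -hok when the last vowel of the stem is a rounded vowel (*dodo*, *repzu*, *wobo*); -nit when the last vowel of the stem is an unrounded vowel (*hore*, *vova*, *lahahri*).
Since the last vowel of *gu* is /u/ (a rounded vowel), it takes -hok, giving *guhok*.
Since the last vowel of *furife* is /e/ (an unrounded vowel), it takes -nit, giving *furifenit*.

guhok, furifenit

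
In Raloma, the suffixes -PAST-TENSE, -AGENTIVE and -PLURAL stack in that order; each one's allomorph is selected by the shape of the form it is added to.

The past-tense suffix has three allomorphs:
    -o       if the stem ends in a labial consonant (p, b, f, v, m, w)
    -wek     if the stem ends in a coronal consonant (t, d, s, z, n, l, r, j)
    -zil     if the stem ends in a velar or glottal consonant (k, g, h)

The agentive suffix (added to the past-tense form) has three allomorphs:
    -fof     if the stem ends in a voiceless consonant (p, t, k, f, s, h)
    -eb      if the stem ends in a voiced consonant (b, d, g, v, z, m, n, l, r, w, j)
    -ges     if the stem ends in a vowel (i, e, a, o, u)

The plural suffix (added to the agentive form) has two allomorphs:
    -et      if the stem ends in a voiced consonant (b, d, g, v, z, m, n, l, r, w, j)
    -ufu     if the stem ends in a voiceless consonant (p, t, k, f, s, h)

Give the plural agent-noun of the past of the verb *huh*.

huhzilebet

The final consonant of *huh* is /h/, which is velar/glottal, so the past-tense suffix is -zil, giving *huhzil*.
The past-tense form *huhzil* — final sound /l/ (a voiced consonant) → -eb → *huhzileb*.
The agentive form *huhzileb*: final consonant = /b/, voiced → -et → *huhzilebet*.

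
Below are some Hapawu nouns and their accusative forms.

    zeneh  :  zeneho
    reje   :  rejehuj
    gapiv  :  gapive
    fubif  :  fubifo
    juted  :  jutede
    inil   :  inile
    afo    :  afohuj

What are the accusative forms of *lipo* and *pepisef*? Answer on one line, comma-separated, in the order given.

The suffix is conditioned by the final sound: -o when the stem ends in a voiceless consonant (*zeneh*, *fubif*); -e when the stem ends in a voiced consonant (*gapiv*, *juted*, *inil*); -huj when the stem ends in a vowel (*reje*, *afo*).
Since the final sound of *lipo* is /o/ (a vowel), it takes -huj, giving *lipohuj*.
*pepisef* — final sound /f/ (a voiceless consonant) → -o → *pepisefo*.

lipohuj, pepisefo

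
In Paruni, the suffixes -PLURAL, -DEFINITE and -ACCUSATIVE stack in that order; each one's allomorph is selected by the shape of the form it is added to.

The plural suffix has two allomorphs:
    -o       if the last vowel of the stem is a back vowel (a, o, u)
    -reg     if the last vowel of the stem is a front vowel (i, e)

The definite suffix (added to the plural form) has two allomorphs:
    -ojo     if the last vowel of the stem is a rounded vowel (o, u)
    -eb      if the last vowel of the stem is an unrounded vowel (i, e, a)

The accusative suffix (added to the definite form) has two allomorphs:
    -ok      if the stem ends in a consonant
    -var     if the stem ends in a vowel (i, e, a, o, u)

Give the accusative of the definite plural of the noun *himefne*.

himefneregebok

*himefne*: last vowel = /e/, a front vowel → -reg → *himefnereg*.
The plural form *himefnereg*: last vowel = /e/, an unrounded vowel → -eb → *himefneregeb*.
The final sound of the definite form *himefneregeb* is /b/, which is a consonant, so the accusative suffix is -ok, giving *himefneregebok*.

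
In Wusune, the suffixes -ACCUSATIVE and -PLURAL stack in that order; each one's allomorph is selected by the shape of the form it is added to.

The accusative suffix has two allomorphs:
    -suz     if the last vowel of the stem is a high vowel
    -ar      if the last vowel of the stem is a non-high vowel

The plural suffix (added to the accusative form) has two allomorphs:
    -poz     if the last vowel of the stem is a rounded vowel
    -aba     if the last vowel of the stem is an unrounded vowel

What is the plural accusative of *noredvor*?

noredvoraraba

*noredvor*: last vowel = /o/, a non-high vowel → -ar → *noredvorar*.
The accusative form *noredvorar*: last vowel = /a/, an unrounded vowel → -aba → *noredvoraraba*.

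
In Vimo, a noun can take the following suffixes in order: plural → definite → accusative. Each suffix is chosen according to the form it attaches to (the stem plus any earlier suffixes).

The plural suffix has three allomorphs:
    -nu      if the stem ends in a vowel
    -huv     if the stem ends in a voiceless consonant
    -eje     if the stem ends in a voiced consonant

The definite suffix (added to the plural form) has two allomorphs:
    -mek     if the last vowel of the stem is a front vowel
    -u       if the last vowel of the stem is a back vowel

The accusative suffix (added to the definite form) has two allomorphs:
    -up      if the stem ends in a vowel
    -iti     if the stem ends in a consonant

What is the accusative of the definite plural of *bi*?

Since the final sound of *bi* is /i/ (a vowel), it takes -nu, giving *binu*.
The last vowel of the plural form *binu* is /u/, which is a back vowel, so the definite suffix is -u, giving *binuu*.
The definite form *binuu*: final sound = /u/, a vowel → -up → *binuuup*.

binuuup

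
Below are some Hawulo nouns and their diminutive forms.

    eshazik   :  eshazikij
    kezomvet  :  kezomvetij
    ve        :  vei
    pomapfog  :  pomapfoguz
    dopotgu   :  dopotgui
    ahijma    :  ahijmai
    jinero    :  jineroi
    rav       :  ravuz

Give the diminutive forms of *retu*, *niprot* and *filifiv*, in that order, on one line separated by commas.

The suffix is conditioned by the final sound: -ij when the stem ends in a voiceless consonant (*eshazik*, *kezomvet*); -uz when the stem ends in a voiced consonant (*pomapfog*, *rav*); -i when the stem ends in a vowel (*ve*, *dopotgu*, *ahijma*, *jinero*).
The final sound of *retu* is /u/, which is a vowel, so the suffix is -i, giving *retui*.
*niprot*: final sound = /t/, a voiceless consonant → -ij → *niprotij*.
*filifiv* — final sound /v/ (a voiced consonant) → -uz → *filifivuz*.

retui, niprotij, filifivuz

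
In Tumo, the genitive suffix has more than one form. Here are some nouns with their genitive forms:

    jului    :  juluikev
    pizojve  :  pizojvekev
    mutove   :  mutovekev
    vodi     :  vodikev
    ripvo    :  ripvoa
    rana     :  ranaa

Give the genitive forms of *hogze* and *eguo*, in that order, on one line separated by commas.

The pattern is front/back vowel harmony: -kev when the last vowel of the stem is a front vowel (*jului*, *pizojve*, *mutove*, *vodi*); -a when the last vowel of the stem is a back vowel (*ripvo*, *rana*).
*hogze* — last vowel /e/ (a front vowel) → -kev → *hogzekev*.
*eguo*: last vowel = /o/, a back vowel → -a → *eguoa*.

hogzekev, eguoa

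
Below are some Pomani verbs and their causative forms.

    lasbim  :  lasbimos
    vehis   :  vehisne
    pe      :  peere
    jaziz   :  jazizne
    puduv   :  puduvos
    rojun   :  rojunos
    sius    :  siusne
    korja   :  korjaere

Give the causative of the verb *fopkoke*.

fopkokeere

The suffix is conditioned by the final sound: -ne when the stem ends in a sibilant (*vehis*, *jaziz*, *sius*); -os when the stem ends in a non-sibilant consonant (*lasbim*, *puduv*, *rojun*); -ere when the stem ends in a vowel (*pe*, *korja*).
*fopkoke*: final sound = /e/, a vowel → -ere → *fopkokeere*.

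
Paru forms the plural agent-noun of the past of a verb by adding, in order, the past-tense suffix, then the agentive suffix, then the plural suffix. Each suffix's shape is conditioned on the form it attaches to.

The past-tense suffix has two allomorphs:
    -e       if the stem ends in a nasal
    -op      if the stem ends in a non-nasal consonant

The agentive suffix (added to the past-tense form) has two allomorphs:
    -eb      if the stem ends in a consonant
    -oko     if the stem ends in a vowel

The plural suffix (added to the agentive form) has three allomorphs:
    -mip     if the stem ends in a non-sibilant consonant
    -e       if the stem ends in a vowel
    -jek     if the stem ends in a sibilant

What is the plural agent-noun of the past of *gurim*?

gurimeokoe

The final consonant of *gurim* is /m/, which is a nasal, so the past-tense suffix is -e, giving *gurime*.
The final sound of the past-tense form *gurime* is /e/, which is a vowel, so the agentive suffix is -oko, giving *gurimeoko*.
The final sound of the agentive form *gurimeoko* is /o/, which is a vowel, so the plural suffix is -e, giving *gurimeokoe*.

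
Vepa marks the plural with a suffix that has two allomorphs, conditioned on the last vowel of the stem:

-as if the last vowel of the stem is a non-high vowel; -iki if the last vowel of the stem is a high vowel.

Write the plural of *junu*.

junuiki

*junu*: last vowel = /u/, a high vowel → -iki → *junuiki*.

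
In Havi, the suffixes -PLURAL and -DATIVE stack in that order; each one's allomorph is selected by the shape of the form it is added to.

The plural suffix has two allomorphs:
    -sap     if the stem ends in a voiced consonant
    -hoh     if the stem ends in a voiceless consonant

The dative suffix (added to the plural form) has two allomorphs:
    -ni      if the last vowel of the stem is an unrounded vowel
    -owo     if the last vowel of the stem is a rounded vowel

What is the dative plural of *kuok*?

*kuok*: final consonant = /k/, voiceless → -hoh → *kuokhoh*.
Since the last vowel of the plural form *kuokhoh* is /o/ (a rounded vowel), it takes -owo, giving *kuokhohowo*.

kuokhohowo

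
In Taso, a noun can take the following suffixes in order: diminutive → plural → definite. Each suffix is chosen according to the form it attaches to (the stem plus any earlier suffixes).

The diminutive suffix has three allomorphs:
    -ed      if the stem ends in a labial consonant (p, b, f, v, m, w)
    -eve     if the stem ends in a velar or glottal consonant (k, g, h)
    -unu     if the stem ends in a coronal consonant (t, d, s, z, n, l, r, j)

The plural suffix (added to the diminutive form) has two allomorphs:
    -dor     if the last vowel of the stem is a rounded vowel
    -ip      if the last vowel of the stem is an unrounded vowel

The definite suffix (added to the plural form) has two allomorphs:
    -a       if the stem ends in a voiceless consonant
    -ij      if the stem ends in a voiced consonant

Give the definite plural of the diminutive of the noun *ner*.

nerunudorij

*ner*: final consonant = /r/, coronal → -unu → *nerunu*.
The diminutive form *nerunu*: last vowel = /u/, a rounded vowel → -dor → *nerunudor*.
Since the final consonant of the plural form *nerunudor* is /r/ (voiced), it takes -ij, giving *nerunudorij*.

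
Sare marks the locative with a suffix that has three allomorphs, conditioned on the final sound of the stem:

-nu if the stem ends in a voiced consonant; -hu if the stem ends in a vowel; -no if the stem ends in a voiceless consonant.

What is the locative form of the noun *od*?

odnu

The final sound of *od* is /d/, which is a voiced consonant, so the suffix is -nu, giving *odnu*.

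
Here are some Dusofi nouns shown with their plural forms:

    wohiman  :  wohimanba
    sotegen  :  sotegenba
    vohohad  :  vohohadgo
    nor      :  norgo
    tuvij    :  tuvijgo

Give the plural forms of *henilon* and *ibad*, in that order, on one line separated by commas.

Looking at the final consonant of each stem: -ba when the stem ends in a nasal (*wohiman*, *sotegen*); -go when the stem ends in a non-nasal consonant (*vohohad*, *nor*, *tuvij*).
*henilon* — final consonant /n/ (a nasal) → -ba → *henilonba*.
Since the final consonant of *ibad* is /d/ (non-nasal), it takes -go, giving *ibadgo*.

henilonba, ibadgo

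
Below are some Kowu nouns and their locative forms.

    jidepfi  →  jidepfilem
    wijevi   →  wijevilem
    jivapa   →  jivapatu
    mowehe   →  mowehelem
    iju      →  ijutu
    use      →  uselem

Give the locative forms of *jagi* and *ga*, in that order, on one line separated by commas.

Looking at the last vowel of each stem: -lem when the last vowel of the stem is a front vowel (*jidepfi*, *wijevi*, *mowehe*, *use*); -tu when the last vowel of the stem is a back vowel (*jivapa*, *iju*).
*jagi* — last vowel /i/ (a front vowel) → -lem → *jagilem*.
The last vowel of *ga* is /a/, which is a back vowel, so the suffix is -tu, giving *gatu*.

jagilem, gatu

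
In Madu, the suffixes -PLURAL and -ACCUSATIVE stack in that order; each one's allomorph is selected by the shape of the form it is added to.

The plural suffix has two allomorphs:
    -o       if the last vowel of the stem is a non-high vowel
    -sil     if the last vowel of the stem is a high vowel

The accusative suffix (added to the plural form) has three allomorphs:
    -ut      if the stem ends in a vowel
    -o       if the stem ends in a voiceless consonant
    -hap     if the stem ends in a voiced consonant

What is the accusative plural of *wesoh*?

The last vowel of *wesoh* is /o/, which is a non-high vowel, so the plural suffix is -o, giving *wesoho*.
The plural form *wesoho* — final sound /o/ (a vowel) → -ut → *wesohout*.

wesohout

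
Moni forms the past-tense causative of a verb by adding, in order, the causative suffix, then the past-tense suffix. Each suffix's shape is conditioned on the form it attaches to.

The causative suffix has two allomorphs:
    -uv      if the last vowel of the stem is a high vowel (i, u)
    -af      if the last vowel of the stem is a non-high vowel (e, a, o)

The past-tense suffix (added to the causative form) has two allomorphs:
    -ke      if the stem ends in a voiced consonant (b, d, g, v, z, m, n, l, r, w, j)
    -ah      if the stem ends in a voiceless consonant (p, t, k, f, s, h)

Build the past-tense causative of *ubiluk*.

The last vowel of *ubiluk* is /u/, which is a high vowel, so the causative suffix is -uv, giving *ubilukuv*.
Since the final consonant of the causative form *ubilukuv* is /v/ (voiced), it takes -ke, giving *ubilukuvke*.

ubilukuvke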